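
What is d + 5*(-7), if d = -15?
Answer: -50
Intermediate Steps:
d + 5*(-7) = -15 + 5*(-7) = -15 - 35 = -50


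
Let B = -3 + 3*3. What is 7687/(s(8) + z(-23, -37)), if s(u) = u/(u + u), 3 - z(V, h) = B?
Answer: -15374/5 ≈ -3074.8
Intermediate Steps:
B = 6 (B = -3 + 9 = 6)
z(V, h) = -3 (z(V, h) = 3 - 1*6 = 3 - 6 = -3)
s(u) = 1/2 (s(u) = u/((2*u)) = u*(1/(2*u)) = 1/2)
7687/(s(8) + z(-23, -37)) = 7687/(1/2 - 3) = 7687/(-5/2) = 7687*(-2/5) = -15374/5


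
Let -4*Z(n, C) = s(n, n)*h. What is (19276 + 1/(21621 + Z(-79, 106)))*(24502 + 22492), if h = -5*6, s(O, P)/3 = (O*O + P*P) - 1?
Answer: 547940726447116/604887 ≈ 9.0586e+8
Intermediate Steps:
s(O, P) = -3 + 3*O² + 3*P² (s(O, P) = 3*((O*O + P*P) - 1) = 3*((O² + P²) - 1) = 3*(-1 + O² + P²) = -3 + 3*O² + 3*P²)
h = -30
Z(n, C) = -45/2 + 45*n² (Z(n, C) = -(-3 + 3*n² + 3*n²)*(-30)/4 = -(-3 + 6*n²)*(-30)/4 = -(90 - 180*n²)/4 = -45/2 + 45*n²)
(19276 + 1/(21621 + Z(-79, 106)))*(24502 + 22492) = (19276 + 1/(21621 + (-45/2 + 45*(-79)²)))*(24502 + 22492) = (19276 + 1/(21621 + (-45/2 + 45*6241)))*46994 = (19276 + 1/(21621 + (-45/2 + 280845)))*46994 = (19276 + 1/(21621 + 561645/2))*46994 = (19276 + 1/(604887/2))*46994 = (19276 + 2/604887)*46994 = (11659801814/604887)*46994 = 547940726447116/604887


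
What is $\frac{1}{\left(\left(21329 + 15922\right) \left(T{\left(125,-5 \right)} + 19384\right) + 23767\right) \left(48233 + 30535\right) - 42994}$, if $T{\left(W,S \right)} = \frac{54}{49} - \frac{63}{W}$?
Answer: $\frac{6125}{348389406551346934} \approx 1.7581 \cdot 10^{-14}$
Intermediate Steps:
$T{\left(W,S \right)} = \frac{54}{49} - \frac{63}{W}$ ($T{\left(W,S \right)} = 54 \cdot \frac{1}{49} - \frac{63}{W} = \frac{54}{49} - \frac{63}{W}$)
$\frac{1}{\left(\left(21329 + 15922\right) \left(T{\left(125,-5 \right)} + 19384\right) + 23767\right) \left(48233 + 30535\right) - 42994} = \frac{1}{\left(\left(21329 + 15922\right) \left(\left(\frac{54}{49} - \frac{63}{125}\right) + 19384\right) + 23767\right) \left(48233 + 30535\right) - 42994} = \frac{1}{\left(37251 \left(\left(\frac{54}{49} - \frac{63}{125}\right) + 19384\right) + 23767\right) 78768 - 42994} = \frac{1}{\left(37251 \left(\frac{3663}{6125} + 19384\right) + 23767\right) 78768 - 42994} = \frac{1}{\left(37251 \cdot \frac{118730663}{6125} + 23767\right) 78768 - 42994} = \frac{1}{\left(\frac{4422835927413}{6125} + 23767\right) 78768 - 42994} = \frac{1}{\frac{4422981500288}{6125} \cdot 78768 - 42994} = \frac{1}{\frac{348389406814685184}{6125} - 42994} = \frac{1}{\frac{348389406551346934}{6125}} = \frac{6125}{348389406551346934}$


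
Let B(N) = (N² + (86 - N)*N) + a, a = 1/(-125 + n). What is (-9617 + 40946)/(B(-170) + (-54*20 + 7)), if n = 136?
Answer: -344619/172622 ≈ -1.9964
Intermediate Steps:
a = 1/11 (a = 1/(-125 + 136) = 1/11 ≈ 0.090909)
B(N) = 1/11 + N² + N*(86 - N) (B(N) = (N² + (86 - N)*N) + 1/11 = (N² + N*(86 - N)) + 1/11 = 1/11 + N² + N*(86 - N))
(-9617 + 40946)/(B(-170) + (-54*20 + 7)) = (-9617 + 40946)/((1/11 + 86*(-170)) + (-54*20 + 7)) = 31329/((1/11 - 14620) + (-1080 + 7)) = 31329/(-160819/11 - 1073) = 31329/(-172622/11) = 31329*(-11/172622) = -344619/172622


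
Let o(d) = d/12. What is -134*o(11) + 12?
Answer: -665/6 ≈ -110.83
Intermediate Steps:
o(d) = d/12 (o(d) = d*(1/12) = d/12)
-134*o(11) + 12 = -67*11/6 + 12 = -134*11/12 + 12 = -737/6 + 12 = -665/6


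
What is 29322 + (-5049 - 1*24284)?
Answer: -11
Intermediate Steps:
29322 + (-5049 - 1*24284) = 29322 + (-5049 - 24284) = 29322 - 29333 = -11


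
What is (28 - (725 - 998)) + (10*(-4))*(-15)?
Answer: 901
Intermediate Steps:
(28 - (725 - 998)) + (10*(-4))*(-15) = (28 - 1*(-273)) - 40*(-15) = (28 + 273) + 600 = 301 + 600 = 901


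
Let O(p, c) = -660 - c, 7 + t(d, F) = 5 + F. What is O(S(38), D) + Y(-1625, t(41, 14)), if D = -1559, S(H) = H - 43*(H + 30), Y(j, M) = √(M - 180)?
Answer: 899 + 2*I*√42 ≈ 899.0 + 12.961*I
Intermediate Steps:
t(d, F) = -2 + F (t(d, F) = -7 + (5 + F) = -2 + F)
Y(j, M) = √(-180 + M)
S(H) = -1290 - 42*H (S(H) = H - 43*(30 + H) = H + (-1290 - 43*H) = -1290 - 42*H)
O(S(38), D) + Y(-1625, t(41, 14)) = (-660 - 1*(-1559)) + √(-180 + (-2 + 14)) = (-660 + 1559) + √(-180 + 12) = 899 + √(-168) = 899 + 2*I*√42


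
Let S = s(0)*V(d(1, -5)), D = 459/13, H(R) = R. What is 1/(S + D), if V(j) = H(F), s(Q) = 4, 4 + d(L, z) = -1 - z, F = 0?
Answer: 13/459 ≈ 0.028322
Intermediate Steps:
d(L, z) = -5 - z (d(L, z) = -4 + (-1 - z) = -5 - z)
V(j) = 0
D = 459/13 (D = 459*(1/13) = 459/13 ≈ 35.308)
S = 0 (S = 4*0 = 0)
1/(S + D) = 1/(0 + 459/13) = 1/(459/13) = 13/459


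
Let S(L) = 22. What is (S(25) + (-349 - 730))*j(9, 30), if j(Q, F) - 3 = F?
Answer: -34881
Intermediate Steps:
j(Q, F) = 3 + F
(S(25) + (-349 - 730))*j(9, 30) = (22 + (-349 - 730))*(3 + 30) = (22 - 1079)*33 = -1057*33 = -34881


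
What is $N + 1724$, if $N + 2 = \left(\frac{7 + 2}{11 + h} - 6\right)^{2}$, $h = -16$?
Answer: $\frac{44571}{25} \approx 1782.8$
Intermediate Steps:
$N = \frac{1471}{25}$ ($N = -2 + \left(\frac{7 + 2}{11 - 16} - 6\right)^{2} = -2 + \left(\frac{9}{-5} - 6\right)^{2} = -2 + \left(9 \left(- \frac{1}{5}\right) - 6\right)^{2} = -2 + \left(- \frac{9}{5} - 6\right)^{2} = -2 + \left(- \frac{39}{5}\right)^{2} = -2 + \frac{1521}{25} = \frac{1471}{25} \approx 58.84$)
$N + 1724 = \frac{1471}{25} + 1724 = \frac{44571}{25}$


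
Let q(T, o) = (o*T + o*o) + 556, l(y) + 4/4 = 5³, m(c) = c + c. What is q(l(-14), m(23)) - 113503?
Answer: -105127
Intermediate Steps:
m(c) = 2*c
l(y) = 124 (l(y) = -1 + 5³ = -1 + 125 = 124)
q(T, o) = 556 + o² + T*o (q(T, o) = (T*o + o²) + 556 = (o² + T*o) + 556 = 556 + o² + T*o)
q(l(-14), m(23)) - 113503 = (556 + (2*23)² + 124*(2*23)) - 113503 = (556 + 46² + 124*46) - 113503 = (556 + 2116 + 5704) - 113503 = 8376 - 113503 = -105127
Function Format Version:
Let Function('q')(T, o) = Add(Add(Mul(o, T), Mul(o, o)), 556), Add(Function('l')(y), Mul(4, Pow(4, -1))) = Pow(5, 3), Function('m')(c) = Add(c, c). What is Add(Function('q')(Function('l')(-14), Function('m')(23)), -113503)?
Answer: -105127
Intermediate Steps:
Function('m')(c) = Mul(2, c)
Function('l')(y) = 124 (Function('l')(y) = Add(-1, Pow(5, 3)) = Add(-1, 125) = 124)
Function('q')(T, o) = Add(556, Pow(o, 2), Mul(T, o)) (Function('q')(T, o) = Add(Add(Mul(T, o), Pow(o, 2)), 556) = Add(Add(Pow(o, 2), Mul(T, o)), 556) = Add(556, Pow(o, 2), Mul(T, o)))
Add(Function('q')(Function('l')(-14), Function('m')(23)), -113503) = Add(Add(556, Pow(Mul(2, 23), 2), Mul(124, Mul(2, 23))), -113503) = Add(Add(556, Pow(46, 2), Mul(124, 46)), -113503) = Add(Add(556, 2116, 5704), -113503) = Add(8376, -113503) = -105127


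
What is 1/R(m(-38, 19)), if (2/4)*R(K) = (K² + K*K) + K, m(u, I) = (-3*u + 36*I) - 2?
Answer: 1/2536056 ≈ 3.9431e-7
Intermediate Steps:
m(u, I) = -2 - 3*u + 36*I
R(K) = 2*K + 4*K² (R(K) = 2*((K² + K*K) + K) = 2*((K² + K²) + K) = 2*(2*K² + K) = 2*(K + 2*K²) = 2*K + 4*K²)
1/R(m(-38, 19)) = 1/(2*(-2 - 3*(-38) + 36*19)*(1 + 2*(-2 - 3*(-38) + 36*19))) = 1/(2*(-2 + 114 + 684)*(1 + 2*(-2 + 114 + 684))) = 1/(2*796*(1 + 2*796)) = 1/(2*796*(1 + 1592)) = 1/(2*796*1593) = 1/2536056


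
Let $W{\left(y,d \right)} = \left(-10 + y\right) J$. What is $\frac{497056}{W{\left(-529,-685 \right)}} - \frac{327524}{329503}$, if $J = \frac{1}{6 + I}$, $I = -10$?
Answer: $\frac{13366310964}{3624533} \approx 3687.7$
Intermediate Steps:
$J = - \frac{1}{4}$ ($J = \frac{1}{6 - 10} = \frac{1}{-4} = - \frac{1}{4} \approx -0.25$)
$W{\left(y,d \right)} = \frac{5}{2} - \frac{y}{4}$ ($W{\left(y,d \right)} = \left(-10 + y\right) \left(- \frac{1}{4}\right) = \frac{5}{2} - \frac{y}{4}$)
$\frac{497056}{W{\left(-529,-685 \right)}} - \frac{327524}{329503} = \frac{497056}{\frac{5}{2} - - \frac{529}{4}} - \frac{327524}{329503} = \frac{497056}{\frac{5}{2} + \frac{529}{4}} - \frac{327524}{329503} = \frac{497056}{\frac{539}{4}} - \frac{327524}{329503} = 497056 \cdot \frac{4}{539} - \frac{327524}{329503} = \frac{40576}{11} - \frac{327524}{329503} = \frac{13366310964}{3624533}$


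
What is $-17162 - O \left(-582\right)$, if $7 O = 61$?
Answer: $- \frac{84632}{7} \approx -12090.0$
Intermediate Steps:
$O = \frac{61}{7}$ ($O = \frac{1}{7} \cdot 61 = \frac{61}{7} \approx 8.7143$)
$-17162 - O \left(-582\right) = -17162 - \frac{61}{7} \left(-582\right) = -17162 - - \frac{35502}{7} = -17162 + \frac{35502}{7} = - \frac{84632}{7}$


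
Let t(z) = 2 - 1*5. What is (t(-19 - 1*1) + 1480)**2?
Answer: 2181529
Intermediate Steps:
t(z) = -3 (t(z) = 2 - 5 = -3)
(t(-19 - 1*1) + 1480)**2 = (-3 + 1480)**2 = 1477**2 = 2181529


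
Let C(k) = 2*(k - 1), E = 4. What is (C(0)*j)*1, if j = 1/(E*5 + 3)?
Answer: -2/23 ≈ -0.086957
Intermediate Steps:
C(k) = -2 + 2*k (C(k) = 2*(-1 + k) = -2 + 2*k)
j = 1/23 (j = 1/(4*5 + 3) = 1/(20 + 3) = 1/23 ≈ 0.043478)
(C(0)*j)*1 = ((-2 + 2*0)*(1/23))*1 = ((-2 + 0)*(1/23))*1 = -2*1/23*1 = -2/23*1 = -2/23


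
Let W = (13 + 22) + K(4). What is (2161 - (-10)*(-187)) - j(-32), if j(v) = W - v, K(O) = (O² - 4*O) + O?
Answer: 220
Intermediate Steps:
K(O) = O² - 3*O
W = 39 (W = (13 + 22) + 4*(-3 + 4) = 35 + 4*1 = 35 + 4 = 39)
j(v) = 39 - v
(2161 - (-10)*(-187)) - j(-32) = (2161 - (-10)*(-187)) - (39 - 1*(-32)) = (2161 - 1*1870) - (39 + 32) = (2161 - 1870) - 1*71 = 291 - 71 = 220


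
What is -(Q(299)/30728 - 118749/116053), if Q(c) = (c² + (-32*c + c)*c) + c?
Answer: 13690080305/155046808 ≈ 88.296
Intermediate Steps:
Q(c) = c - 30*c² (Q(c) = (c² + (-31*c)*c) + c = (c² - 31*c²) + c = -30*c² + c = c - 30*c²)
-(Q(299)/30728 - 118749/116053) = -((299*(1 - 30*299))/30728 - 118749/116053) = -((299*(1 - 8970))*(1/30728) - 118749*1/116053) = -((299*(-8969))*(1/30728) - 118749/116053) = -(-2681731*1/30728 - 118749/116053) = -(-116597/1336 - 118749/116053) = -1*(-13690080305/155046808) = 13690080305/155046808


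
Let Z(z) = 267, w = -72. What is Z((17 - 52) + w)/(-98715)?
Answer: -89/32905 ≈ -0.0027048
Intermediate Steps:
Z((17 - 52) + w)/(-98715) = 267/(-98715) = 267*(-1/98715) = -89/32905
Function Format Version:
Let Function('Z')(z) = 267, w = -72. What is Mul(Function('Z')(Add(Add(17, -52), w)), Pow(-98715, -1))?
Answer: Rational(-89, 32905) ≈ -0.0027048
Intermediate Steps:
Mul(Function('Z')(Add(Add(17, -52), w)), Pow(-98715, -1)) = Mul(267, Pow(-98715, -1)) = Mul(267, Rational(-1, 98715)) = Rational(-89, 32905)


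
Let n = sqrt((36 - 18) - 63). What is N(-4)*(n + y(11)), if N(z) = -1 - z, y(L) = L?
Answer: 33 + 9*I*sqrt(5) ≈ 33.0 + 20.125*I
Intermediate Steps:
n = 3*I*sqrt(5) (n = sqrt(18 - 63) = sqrt(-45) = 3*I*sqrt(5) ≈ 6.7082*I)
N(-4)*(n + y(11)) = (-1 - 1*(-4))*(3*I*sqrt(5) + 11) = (-1 + 4)*(11 + 3*I*sqrt(5)) = 3*(11 + 3*I*sqrt(5)) = 33 + 9*I*sqrt(5)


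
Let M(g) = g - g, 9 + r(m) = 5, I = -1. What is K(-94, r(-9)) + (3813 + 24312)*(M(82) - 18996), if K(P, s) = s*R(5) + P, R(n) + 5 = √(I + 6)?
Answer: -534262574 - 4*√5 ≈ -5.3426e+8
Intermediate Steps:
r(m) = -4 (r(m) = -9 + 5 = -4)
R(n) = -5 + √5 (R(n) = -5 + √(-1 + 6) = -5 + √5)
M(g) = 0
K(P, s) = P + s*(-5 + √5) (K(P, s) = s*(-5 + √5) + P = P + s*(-5 + √5))
K(-94, r(-9)) + (3813 + 24312)*(M(82) - 18996) = (-94 - 1*(-4)*(5 - √5)) + (3813 + 24312)*(0 - 18996) = (-94 + (20 - 4*√5)) + 28125*(-18996) = (-74 - 4*√5) - 534262500 = -534262574 - 4*√5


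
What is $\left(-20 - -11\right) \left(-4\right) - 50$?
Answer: $-14$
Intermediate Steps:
$\left(-20 - -11\right) \left(-4\right) - 50 = \left(-20 + 11\right) \left(-4\right) - 50 = \left(-9\right) \left(-4\right) - 50 = 36 - 50 = -14$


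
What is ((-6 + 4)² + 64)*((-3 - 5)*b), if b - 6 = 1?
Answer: -3808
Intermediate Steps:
b = 7 (b = 6 + 1 = 7)
((-6 + 4)² + 64)*((-3 - 5)*b) = ((-6 + 4)² + 64)*((-3 - 5)*7) = ((-2)² + 64)*(-8*7) = (4 + 64)*(-56) = 68*(-56) = -3808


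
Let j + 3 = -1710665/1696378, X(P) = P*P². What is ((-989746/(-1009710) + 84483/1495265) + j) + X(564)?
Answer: 45948862183428063347370431/256116440162315070 ≈ 1.7941e+8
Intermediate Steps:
X(P) = P³
j = -6799799/1696378 (j = -3 - 1710665/1696378 = -6799799/1696378 ≈ -4.0084)
((-989746/(-1009710) + 84483/1495265) + j) + X(564) = ((-989746/(-1009710) + 84483/1495265) - 6799799/1696378) + 564³ = ((-989746*(-1/1009710) + 84483*(1/1495265)) - 6799799/1696378) + 179406144 = ((494873/504855 + 84483/1495265) - 6799799/1696378) + 179406144 = (156523588262/150978402315 - 6799799/1696378) + 179406144 = -761099617474419649/256116440162315070 + 179406144 = 45948862183428063347370431/256116440162315070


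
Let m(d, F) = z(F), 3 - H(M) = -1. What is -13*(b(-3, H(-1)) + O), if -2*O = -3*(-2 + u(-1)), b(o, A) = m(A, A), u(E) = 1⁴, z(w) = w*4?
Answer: -377/2 ≈ -188.50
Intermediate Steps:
H(M) = 4 (H(M) = 3 - 1*(-1) = 3 + 1 = 4)
z(w) = 4*w
m(d, F) = 4*F
u(E) = 1
b(o, A) = 4*A
O = -3/2 (O = -(-3)*(-2 + 1)/2 = -(-3)*(-1)/2 = -½*3 = -3/2 ≈ -1.5000)
-13*(b(-3, H(-1)) + O) = -13*(4*4 - 3/2) = -13*(16 - 3/2) = -13*29/2 = -377/2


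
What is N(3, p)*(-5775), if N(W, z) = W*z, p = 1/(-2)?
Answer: 17325/2 ≈ 8662.5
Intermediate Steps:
p = -1/2 ≈ -0.50000
N(3, p)*(-5775) = (3*(-1/2))*(-5775) = -3/2*(-5775) = 17325/2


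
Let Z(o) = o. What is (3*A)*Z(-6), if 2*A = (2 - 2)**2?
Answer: 0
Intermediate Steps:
A = 0 (A = (2 - 2)**2/2 = (1/2)*0**2 = (1/2)*0 = 0)
(3*A)*Z(-6) = (3*0)*(-6) = 0*(-6) = 0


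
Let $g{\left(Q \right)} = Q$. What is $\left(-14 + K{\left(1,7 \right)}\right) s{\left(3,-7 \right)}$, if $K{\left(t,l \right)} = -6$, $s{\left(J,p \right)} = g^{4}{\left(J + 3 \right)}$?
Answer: $-25920$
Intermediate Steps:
$s{\left(J,p \right)} = \left(3 + J\right)^{4}$ ($s{\left(J,p \right)} = \left(J + 3\right)^{4} = \left(3 + J\right)^{4}$)
$\left(-14 + K{\left(1,7 \right)}\right) s{\left(3,-7 \right)} = \left(-14 - 6\right) \left(3 + 3\right)^{4} = - 20 \cdot 6^{4} = \left(-20\right) 1296 = -25920$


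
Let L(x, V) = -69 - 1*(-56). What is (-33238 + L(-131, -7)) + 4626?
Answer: -28625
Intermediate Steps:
L(x, V) = -13 (L(x, V) = -69 + 56 = -13)
(-33238 + L(-131, -7)) + 4626 = (-33238 - 13) + 4626 = -33251 + 4626 = -28625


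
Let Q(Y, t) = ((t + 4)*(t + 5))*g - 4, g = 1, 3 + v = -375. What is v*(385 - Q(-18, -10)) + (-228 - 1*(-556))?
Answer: -135374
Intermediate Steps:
v = -378 (v = -3 - 375 = -378)
Q(Y, t) = -4 + (4 + t)*(5 + t) (Q(Y, t) = ((t + 4)*(t + 5))*1 - 4 = ((4 + t)*(5 + t))*1 - 4 = (4 + t)*(5 + t) - 4 = -4 + (4 + t)*(5 + t))
v*(385 - Q(-18, -10)) + (-228 - 1*(-556)) = -378*(385 - (16 + (-10)**2 + 9*(-10))) + (-228 - 1*(-556)) = -378*(385 - (16 + 100 - 90)) + (-228 + 556) = -378*(385 - 1*26) + 328 = -378*(385 - 26) + 328 = -378*359 + 328 = -135702 + 328 = -135374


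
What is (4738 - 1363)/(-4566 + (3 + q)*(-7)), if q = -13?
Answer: -3375/4496 ≈ -0.75067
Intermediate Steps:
(4738 - 1363)/(-4566 + (3 + q)*(-7)) = (4738 - 1363)/(-4566 + (3 - 13)*(-7)) = 3375/(-4566 - 10*(-7)) = 3375/(-4566 + 70) = 3375/(-4496) = 3375*(-1/4496) = -3375/4496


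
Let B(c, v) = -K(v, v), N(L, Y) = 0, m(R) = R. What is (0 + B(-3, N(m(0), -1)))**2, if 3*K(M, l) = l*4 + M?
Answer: 0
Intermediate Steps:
K(M, l) = M/3 + 4*l/3 (K(M, l) = (l*4 + M)/3 = (4*l + M)/3 = (M + 4*l)/3 = M/3 + 4*l/3)
B(c, v) = -5*v/3 (B(c, v) = -(v/3 + 4*v/3) = -5*v/3)
(0 + B(-3, N(m(0), -1)))**2 = (0 - 5/3*0)**2 = (0 + 0)**2 = 0**2 = 0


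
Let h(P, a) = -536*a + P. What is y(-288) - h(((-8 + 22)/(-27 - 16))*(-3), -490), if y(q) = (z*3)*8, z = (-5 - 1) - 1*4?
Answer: -11303882/43 ≈ -2.6288e+5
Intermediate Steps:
h(P, a) = P - 536*a
z = -10 (z = -6 - 4 = -10)
y(q) = -240 (y(q) = -10*3*8 = -30*8 = -240)
y(-288) - h(((-8 + 22)/(-27 - 16))*(-3), -490) = -240 - (((-8 + 22)/(-27 - 16))*(-3) - 536*(-490)) = -240 - ((14/(-43))*(-3) + 262640) = -240 - ((14*(-1/43))*(-3) + 262640) = -240 - (-14/43*(-3) + 262640) = -240 - (42/43 + 262640) = -240 - 1*11293562/43 = -240 - 11293562/43 = -11303882/43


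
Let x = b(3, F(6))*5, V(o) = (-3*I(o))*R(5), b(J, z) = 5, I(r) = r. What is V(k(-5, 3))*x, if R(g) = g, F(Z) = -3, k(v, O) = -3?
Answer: 1125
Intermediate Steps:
V(o) = -15*o (V(o) = -3*o*5 = -15*o)
x = 25 (x = 5*5 = 25)
V(k(-5, 3))*x = -15*(-3)*25 = 45*25 = 1125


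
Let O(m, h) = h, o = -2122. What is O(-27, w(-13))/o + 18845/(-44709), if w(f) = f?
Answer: -39407873/94872498 ≈ -0.41538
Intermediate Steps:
O(-27, w(-13))/o + 18845/(-44709) = -13/(-2122) + 18845/(-44709) = -13*(-1/2122) + 18845*(-1/44709) = 13/2122 - 18845/44709 = -39407873/94872498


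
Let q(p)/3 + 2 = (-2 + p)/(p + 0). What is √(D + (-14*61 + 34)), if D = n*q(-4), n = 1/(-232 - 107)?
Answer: 3*I*√4653566/226 ≈ 28.636*I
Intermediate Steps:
n = -1/339 (n = 1/(-339) = -1/339 ≈ -0.0029499)
q(p) = -6 + 3*(-2 + p)/p (q(p) = -6 + 3*((-2 + p)/(p + 0)) = -6 + 3*((-2 + p)/p) = -6 + 3*(-2 + p)/p)
D = 1/226 (D = -(-3 - 6/(-4))/339 = -(-3 - 6*(-¼))/339 = -(-3 + 3/2)/339 = -1/339*(-3/2) = 1/226 ≈ 0.0044248)
√(D + (-14*61 + 34)) = √(1/226 + (-14*61 + 34)) = √(1/226 + (-854 + 34)) = √(1/226 - 820) = √(-185319/226) = 3*I*√4653566/226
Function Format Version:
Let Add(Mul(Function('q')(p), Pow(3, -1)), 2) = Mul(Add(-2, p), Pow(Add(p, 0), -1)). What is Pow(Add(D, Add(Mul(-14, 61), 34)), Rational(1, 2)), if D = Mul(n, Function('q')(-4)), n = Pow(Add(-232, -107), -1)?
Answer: Mul(Rational(3, 226), I, Pow(4653566, Rational(1, 2))) ≈ Mul(28.636, I)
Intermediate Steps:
n = Rational(-1, 339) (n = Pow(-339, -1) = Rational(-1, 339) ≈ -0.0029499)
Function('q')(p) = Add(-6, Mul(3, Pow(p, -1), Add(-2, p))) (Function('q')(p) = Add(-6, Mul(3, Mul(Add(-2, p), Pow(Add(p, 0), -1)))) = Add(-6, Mul(3, Mul(Add(-2, p), Pow(p, -1)))) = Add(-6, Mul(3, Mul(Pow(p, -1), Add(-2, p)))) = Add(-6, Mul(3, Pow(p, -1), Add(-2, p))))
D = Rational(1, 226) (D = Mul(Rational(-1, 339), Add(-3, Mul(-6, Pow(-4, -1)))) = Mul(Rational(-1, 339), Add(-3, Mul(-6, Rational(-1, 4)))) = Mul(Rational(-1, 339), Add(-3, Rational(3, 2))) = Mul(Rational(-1, 339), Rational(-3, 2)) = Rational(1, 226) ≈ 0.0044248)
Pow(Add(D, Add(Mul(-14, 61), 34)), Rational(1, 2)) = Pow(Add(Rational(1, 226), Add(Mul(-14, 61), 34)), Rational(1, 2)) = Pow(Add(Rational(1, 226), Add(-854, 34)), Rational(1, 2)) = Pow(Add(Rational(1, 226), -820), Rational(1, 2)) = Pow(Rational(-185319, 226), Rational(1, 2)) = Mul(Rational(3, 226), I, Pow(4653566, Rational(1, 2)))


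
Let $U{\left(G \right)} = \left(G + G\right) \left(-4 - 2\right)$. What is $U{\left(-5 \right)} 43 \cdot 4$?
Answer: $10320$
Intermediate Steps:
$U{\left(G \right)} = - 12 G$ ($U{\left(G \right)} = 2 G \left(-6\right) = - 12 G$)
$U{\left(-5 \right)} 43 \cdot 4 = \left(-12\right) \left(-5\right) 43 \cdot 4 = 60 \cdot 43 \cdot 4 = 2580 \cdot 4 = 10320$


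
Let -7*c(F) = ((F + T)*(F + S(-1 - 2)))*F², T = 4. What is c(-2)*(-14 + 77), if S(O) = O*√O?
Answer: 144 + 216*I*√3 ≈ 144.0 + 374.12*I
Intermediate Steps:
S(O) = O^(3/2)
c(F) = -F²*(4 + F)*(F - 3*I*√3)/7 (c(F) = -(F + 4)*(F + (-1 - 2)^(3/2))*F²/7 = -(4 + F)*(F + (-3)^(3/2))*F²/7 = -(4 + F)*(F - 3*I*√3)*F²/7 = -F²*(4 + F)*(F - 3*I*√3)/7)
c(-2)*(-14 + 77) = ((⅐)*(-2)²*(-1*(-2)² - 4*(-2) + 12*I*√3 + 3*I*(-2)*√3))*(-14 + 77) = ((⅐)*4*(-1*4 + 8 + 12*I*√3 - 6*I*√3))*63 = ((⅐)*4*(-4 + 8 + 12*I*√3 - 6*I*√3))*63 = ((⅐)*4*(4 + 6*I*√3))*63 = (16/7 + 24*I*√3/7)*63 = 144 + 216*I*√3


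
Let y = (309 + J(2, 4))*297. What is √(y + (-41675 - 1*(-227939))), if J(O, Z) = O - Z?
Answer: 3*√30827 ≈ 526.73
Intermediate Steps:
y = 91179 (y = (309 + (2 - 1*4))*297 = (309 + (2 - 4))*297 = (309 - 2)*297 = 307*297 = 91179)
√(y + (-41675 - 1*(-227939))) = √(91179 + (-41675 - 1*(-227939))) = √(91179 + (-41675 + 227939)) = √(91179 + 186264) = √277443 = 3*√30827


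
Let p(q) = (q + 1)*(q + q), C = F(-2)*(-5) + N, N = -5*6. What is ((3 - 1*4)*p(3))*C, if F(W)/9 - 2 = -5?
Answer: -2520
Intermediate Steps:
N = -30
F(W) = -27 (F(W) = 18 + 9*(-5) = 18 - 45 = -27)
C = 105 (C = -27*(-5) - 30 = 135 - 30 = 105)
p(q) = 2*q*(1 + q) (p(q) = (1 + q)*(2*q) = 2*q*(1 + q))
((3 - 1*4)*p(3))*C = ((3 - 1*4)*(2*3*(1 + 3)))*105 = ((3 - 4)*(2*3*4))*105 = -1*24*105 = -24*105 = -2520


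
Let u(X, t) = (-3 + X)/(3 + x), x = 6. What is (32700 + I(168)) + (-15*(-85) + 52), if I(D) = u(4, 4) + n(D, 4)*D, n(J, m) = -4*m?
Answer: 282052/9 ≈ 31339.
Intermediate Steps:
u(X, t) = -1/3 + X/9 (u(X, t) = (-3 + X)/(3 + 6) = (-3 + X)/9 = (-3 + X)*(1/9) = -1/3 + X/9)
I(D) = 1/9 - 16*D (I(D) = (-1/3 + (1/9)*4) + (-4*4)*D = (-1/3 + 4/9) - 16*D = 1/9 - 16*D)
(32700 + I(168)) + (-15*(-85) + 52) = (32700 + (1/9 - 16*168)) + (-15*(-85) + 52) = (32700 + (1/9 - 2688)) + (1275 + 52) = (32700 - 24191/9) + 1327 = 270109/9 + 1327 = 282052/9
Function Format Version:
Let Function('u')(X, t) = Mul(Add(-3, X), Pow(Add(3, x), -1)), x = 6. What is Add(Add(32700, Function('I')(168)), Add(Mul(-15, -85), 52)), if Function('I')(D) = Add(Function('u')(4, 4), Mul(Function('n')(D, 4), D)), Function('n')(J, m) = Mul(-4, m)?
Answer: Rational(282052, 9) ≈ 31339.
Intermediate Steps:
Function('u')(X, t) = Add(Rational(-1, 3), Mul(Rational(1, 9), X)) (Function('u')(X, t) = Mul(Add(-3, X), Pow(Add(3, 6), -1)) = Mul(Add(-3, X), Pow(9, -1)) = Mul(Add(-3, X), Rational(1, 9)) = Add(Rational(-1, 3), Mul(Rational(1, 9), X)))
Function('I')(D) = Add(Rational(1, 9), Mul(-16, D)) (Function('I')(D) = Add(Add(Rational(-1, 3), Mul(Rational(1, 9), 4)), Mul(Mul(-4, 4), D)) = Add(Add(Rational(-1, 3), Rational(4, 9)), Mul(-16, D)) = Add(Rational(1, 9), Mul(-16, D)))
Add(Add(32700, Function('I')(168)), Add(Mul(-15, -85), 52)) = Add(Add(32700, Add(Rational(1, 9), Mul(-16, 168))), Add(Mul(-15, -85), 52)) = Add(Add(32700, Add(Rational(1, 9), -2688)), Add(1275, 52)) = Add(Add(32700, Rational(-24191, 9)), 1327) = Add(Rational(270109, 9), 1327) = Rational(282052, 9)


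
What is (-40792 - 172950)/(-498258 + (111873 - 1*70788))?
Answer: 213742/457173 ≈ 0.46753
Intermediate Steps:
(-40792 - 172950)/(-498258 + (111873 - 1*70788)) = -213742/(-498258 + (111873 - 70788)) = -213742/(-498258 + 41085) = -213742/(-457173) = -213742*(-1/457173) = 213742/457173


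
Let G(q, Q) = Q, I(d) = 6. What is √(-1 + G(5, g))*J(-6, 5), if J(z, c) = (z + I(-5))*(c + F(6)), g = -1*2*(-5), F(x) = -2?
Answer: 0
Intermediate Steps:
g = 10 (g = -2*(-5) = 10)
J(z, c) = (-2 + c)*(6 + z) (J(z, c) = (z + 6)*(c - 2) = (6 + z)*(-2 + c) = (-2 + c)*(6 + z))
√(-1 + G(5, g))*J(-6, 5) = √(-1 + 10)*(-12 - 2*(-6) + 6*5 + 5*(-6)) = √9*(-12 + 12 + 30 - 30) = 3*0 = 0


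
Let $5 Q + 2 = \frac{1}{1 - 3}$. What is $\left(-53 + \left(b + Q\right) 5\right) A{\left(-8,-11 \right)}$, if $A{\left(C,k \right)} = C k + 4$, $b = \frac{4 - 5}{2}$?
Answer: $-5336$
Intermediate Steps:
$b = - \frac{1}{2}$ ($b = \left(-1\right) \frac{1}{2} = - \frac{1}{2} \approx -0.5$)
$Q = - \frac{1}{2}$ ($Q = - \frac{2}{5} + \frac{1}{5 \left(1 - 3\right)} = - \frac{2}{5} + \frac{1}{5 \left(-2\right)} = - \frac{2}{5} + \frac{1}{5} \left(- \frac{1}{2}\right) = - \frac{2}{5} - \frac{1}{10} = - \frac{1}{2} \approx -0.5$)
$A{\left(C,k \right)} = 4 + C k$
$\left(-53 + \left(b + Q\right) 5\right) A{\left(-8,-11 \right)} = \left(-53 + \left(- \frac{1}{2} - \frac{1}{2}\right) 5\right) \left(4 - -88\right) = \left(-53 - 5\right) \left(4 + 88\right) = \left(-53 - 5\right) 92 = \left(-58\right) 92 = -5336$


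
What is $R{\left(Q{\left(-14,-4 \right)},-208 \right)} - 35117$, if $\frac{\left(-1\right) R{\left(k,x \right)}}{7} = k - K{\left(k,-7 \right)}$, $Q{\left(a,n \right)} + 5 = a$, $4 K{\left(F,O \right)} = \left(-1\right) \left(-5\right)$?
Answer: $- \frac{139901}{4} \approx -34975.0$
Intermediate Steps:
$K{\left(F,O \right)} = \frac{5}{4}$ ($K{\left(F,O \right)} = \frac{\left(-1\right) \left(-5\right)}{4} = \frac{1}{4} \cdot 5 = \frac{5}{4}$)
$Q{\left(a,n \right)} = -5 + a$
$R{\left(k,x \right)} = \frac{35}{4} - 7 k$ ($R{\left(k,x \right)} = - 7 \left(k - \frac{5}{4}\right) = - 7 \left(- \frac{5}{4} + k\right) = \frac{35}{4} - 7 k$)
$R{\left(Q{\left(-14,-4 \right)},-208 \right)} - 35117 = \left(\frac{35}{4} - 7 \left(-5 - 14\right)\right) - 35117 = \left(\frac{35}{4} - -133\right) - 35117 = \left(\frac{35}{4} + 133\right) - 35117 = \frac{567}{4} - 35117 = - \frac{139901}{4}$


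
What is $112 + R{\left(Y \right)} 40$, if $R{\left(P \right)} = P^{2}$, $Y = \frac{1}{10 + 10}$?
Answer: $\frac{1121}{10} \approx 112.1$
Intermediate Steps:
$Y = \frac{1}{20} \approx 0.05$
$112 + R{\left(Y \right)} 40 = 112 + \left(\frac{1}{20}\right)^{2} \cdot 40 = 112 + \frac{1}{400} \cdot 40 = 112 + \frac{1}{10} = \frac{1121}{10}$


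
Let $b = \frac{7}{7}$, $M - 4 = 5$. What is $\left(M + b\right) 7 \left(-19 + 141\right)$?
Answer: $8540$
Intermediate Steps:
$M = 9$ ($M = 4 + 5 = 9$)
$b = 1$ ($b = 7 \cdot \frac{1}{7} = 1$)
$\left(M + b\right) 7 \left(-19 + 141\right) = \left(9 + 1\right) 7 \left(-19 + 141\right) = 10 \cdot 7 \cdot 122 = 70 \cdot 122 = 8540$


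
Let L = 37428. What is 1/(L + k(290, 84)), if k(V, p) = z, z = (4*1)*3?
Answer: 1/37440 ≈ 2.6709e-5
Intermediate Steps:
z = 12 (z = 4*3 = 12)
k(V, p) = 12
1/(L + k(290, 84)) = 1/(37428 + 12) = 1/37440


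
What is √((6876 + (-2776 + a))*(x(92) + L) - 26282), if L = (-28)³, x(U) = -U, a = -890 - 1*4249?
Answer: √22877434 ≈ 4783.0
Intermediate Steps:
a = -5139 (a = -890 - 4249 = -5139)
L = -21952
√((6876 + (-2776 + a))*(x(92) + L) - 26282) = √((6876 + (-2776 - 5139))*(-1*92 - 21952) - 26282) = √((6876 - 7915)*(-92 - 21952) - 26282) = √(-1039*(-22044) - 26282) = √(22903716 - 26282) = √22877434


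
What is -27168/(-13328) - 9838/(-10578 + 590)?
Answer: 12577339/4160002 ≈ 3.0234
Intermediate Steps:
-27168/(-13328) - 9838/(-10578 + 590) = -27168*(-1/13328) - 9838/(-9988) = 1698/833 - 9838*(-1/9988) = 1698/833 + 4919/4994 = 12577339/4160002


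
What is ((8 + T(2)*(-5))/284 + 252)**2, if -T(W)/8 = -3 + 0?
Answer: 319122496/5041 ≈ 63305.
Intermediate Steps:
T(W) = 24 (T(W) = -8*(-3 + 0) = -8*(-3) = 24)
((8 + T(2)*(-5))/284 + 252)**2 = ((8 + 24*(-5))/284 + 252)**2 = ((8 - 120)*(1/284) + 252)**2 = (-112*1/284 + 252)**2 = (-28/71 + 252)**2 = (17864/71)**2 = 319122496/5041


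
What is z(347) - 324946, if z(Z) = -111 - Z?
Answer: -325404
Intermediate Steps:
z(347) - 324946 = (-111 - 1*347) - 324946 = (-111 - 347) - 324946 = -458 - 324946 = -325404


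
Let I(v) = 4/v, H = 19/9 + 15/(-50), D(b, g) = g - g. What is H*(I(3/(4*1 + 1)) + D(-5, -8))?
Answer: 326/27 ≈ 12.074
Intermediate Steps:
D(b, g) = 0
H = 163/90 (H = 19*(⅑) + 15*(-1/50) = 19/9 - 3/10 = 163/90 ≈ 1.8111)
H*(I(3/(4*1 + 1)) + D(-5, -8)) = 163*(4/((3/(4*1 + 1))) + 0)/90 = 163*(4/((3/(4 + 1))) + 0)/90 = 163*(4/((3/5)) + 0)/90 = 163*(4/((3*(⅕))) + 0)/90 = 163*(4/(⅗) + 0)/90 = 163*(4*(5/3) + 0)/90 = 163*(20/3 + 0)/90 = (163/90)*(20/3) = 326/27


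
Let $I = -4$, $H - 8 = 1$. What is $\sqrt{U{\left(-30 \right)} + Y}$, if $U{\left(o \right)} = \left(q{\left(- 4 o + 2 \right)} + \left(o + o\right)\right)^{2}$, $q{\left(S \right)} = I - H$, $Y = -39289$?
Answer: $2 i \sqrt{8490} \approx 184.28 i$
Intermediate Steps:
$H = 9$ ($H = 8 + 1 = 9$)
$q{\left(S \right)} = -13$ ($q{\left(S \right)} = -4 - 9 = -13$)
$U{\left(o \right)} = \left(-13 + 2 o\right)^{2}$ ($U{\left(o \right)} = \left(-13 + \left(o + o\right)\right)^{2} = \left(-13 + 2 o\right)^{2}$)
$\sqrt{U{\left(-30 \right)} + Y} = \sqrt{\left(-13 + 2 \left(-30\right)\right)^{2} - 39289} = \sqrt{\left(-13 - 60\right)^{2} - 39289} = \sqrt{\left(-73\right)^{2} - 39289} = \sqrt{5329 - 39289} = \sqrt{-33960} = 2 i \sqrt{8490}$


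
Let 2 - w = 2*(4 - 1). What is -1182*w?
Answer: 4728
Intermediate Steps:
w = -4 (w = 2 - 2*(4 - 1) = 2 - 2*3 = 2 - 1*6 = 2 - 6 = -4)
-1182*w = -1182*(-4) = 4728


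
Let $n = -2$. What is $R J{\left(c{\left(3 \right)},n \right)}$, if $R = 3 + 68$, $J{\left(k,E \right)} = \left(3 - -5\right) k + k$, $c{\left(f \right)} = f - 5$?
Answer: $-1278$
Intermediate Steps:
$c{\left(f \right)} = -5 + f$
$J{\left(k,E \right)} = 9 k$ ($J{\left(k,E \right)} = \left(3 + 5\right) k + k = 8 k + k = 9 k$)
$R = 71$
$R J{\left(c{\left(3 \right)},n \right)} = 71 \cdot 9 \left(-5 + 3\right) = 71 \cdot 9 \left(-2\right) = 71 \left(-18\right) = -1278$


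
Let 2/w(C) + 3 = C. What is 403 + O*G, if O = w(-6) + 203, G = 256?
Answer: 470827/9 ≈ 52314.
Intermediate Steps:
w(C) = 2/(-3 + C)
O = 1825/9 (O = 2/(-3 - 6) + 203 = 2/(-9) + 203 = 2*(-1/9) + 203 = -2/9 + 203 = 1825/9 ≈ 202.78)
403 + O*G = 403 + (1825/9)*256 = 403 + 467200/9 = 470827/9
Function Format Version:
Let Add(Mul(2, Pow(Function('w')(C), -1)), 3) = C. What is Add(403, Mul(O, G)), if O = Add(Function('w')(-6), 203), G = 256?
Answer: Rational(470827, 9) ≈ 52314.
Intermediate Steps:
Function('w')(C) = Mul(2, Pow(Add(-3, C), -1))
O = Rational(1825, 9) (O = Add(Mul(2, Pow(Add(-3, -6), -1)), 203) = Add(Mul(2, Pow(-9, -1)), 203) = Add(Mul(2, Rational(-1, 9)), 203) = Add(Rational(-2, 9), 203) = Rational(1825, 9) ≈ 202.78)
Add(403, Mul(O, G)) = Add(403, Mul(Rational(1825, 9), 256)) = Add(403, Rational(467200, 9)) = Rational(470827, 9)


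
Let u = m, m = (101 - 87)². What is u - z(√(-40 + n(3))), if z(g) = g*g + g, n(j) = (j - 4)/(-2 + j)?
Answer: 237 - I*√41 ≈ 237.0 - 6.4031*I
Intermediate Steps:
n(j) = (-4 + j)/(-2 + j)
m = 196 (m = 14² = 196)
z(g) = g + g² (z(g) = g² + g = g + g²)
u = 196
u - z(√(-40 + n(3))) = 196 - √(-40 + (-4 + 3)/(-2 + 3))*(1 + √(-40 + (-4 + 3)/(-2 + 3))) = 196 - √(-40 - 1/1)*(1 + √(-40 - 1/1)) = 196 - √(-40 + 1*(-1))*(1 + √(-40 + 1*(-1))) = 196 - √(-40 - 1)*(1 + √(-40 - 1)) = 196 - √(-41)*(1 + √(-41)) = 196 - I*√41*(1 + I*√41)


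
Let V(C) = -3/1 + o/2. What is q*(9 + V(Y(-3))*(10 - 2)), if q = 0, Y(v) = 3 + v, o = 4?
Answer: 0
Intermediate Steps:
V(C) = -1 (V(C) = -3/1 + 4/2 = -3*1 + 4*(½) = -3 + 2 = -1)
q*(9 + V(Y(-3))*(10 - 2)) = 0*(9 - (10 - 2)) = 0*(9 - 1*8) = 0*(9 - 8) = 0*1 = 0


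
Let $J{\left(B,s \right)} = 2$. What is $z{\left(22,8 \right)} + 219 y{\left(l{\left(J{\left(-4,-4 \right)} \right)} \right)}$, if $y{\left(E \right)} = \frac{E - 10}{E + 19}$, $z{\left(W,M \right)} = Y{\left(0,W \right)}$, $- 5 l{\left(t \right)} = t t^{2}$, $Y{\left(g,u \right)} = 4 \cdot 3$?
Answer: $-134$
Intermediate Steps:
$Y{\left(g,u \right)} = 12$
$l{\left(t \right)} = - \frac{t^{3}}{5}$ ($l{\left(t \right)} = - \frac{t t^{2}}{5} = - \frac{t^{3}}{5}$)
$z{\left(W,M \right)} = 12$
$y{\left(E \right)} = \frac{-10 + E}{19 + E}$
$z{\left(22,8 \right)} + 219 y{\left(l{\left(J{\left(-4,-4 \right)} \right)} \right)} = 12 + 219 \frac{-10 - \frac{2^{3}}{5}}{19 - \frac{2^{3}}{5}} = 12 + 219 \frac{-10 - \frac{8}{5}}{19 - \frac{8}{5}} = 12 + 219 \frac{1}{\frac{87}{5}} \left(- \frac{58}{5}\right) = 12 + 219 \cdot \frac{5}{87} \left(- \frac{58}{5}\right) = 12 + 219 \left(- \frac{2}{3}\right) = 12 - 146 = -134$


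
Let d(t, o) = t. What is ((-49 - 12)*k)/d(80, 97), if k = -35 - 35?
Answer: 427/8 ≈ 53.375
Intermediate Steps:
k = -70
((-49 - 12)*k)/d(80, 97) = ((-49 - 12)*(-70))/80 = -61*(-70)*(1/80) = 4270*(1/80) = 427/8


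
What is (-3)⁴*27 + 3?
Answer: 2190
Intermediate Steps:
(-3)⁴*27 + 3 = 81*27 + 3 = 2187 + 3 = 2190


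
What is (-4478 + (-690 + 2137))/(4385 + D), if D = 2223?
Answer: -433/944 ≈ -0.45869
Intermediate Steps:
(-4478 + (-690 + 2137))/(4385 + D) = (-4478 + (-690 + 2137))/(4385 + 2223) = (-4478 + 1447)/6608 = -3031*1/6608 = -433/944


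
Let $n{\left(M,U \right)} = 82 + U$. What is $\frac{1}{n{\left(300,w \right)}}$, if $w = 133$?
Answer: $\frac{1}{215} \approx 0.0046512$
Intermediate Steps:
$\frac{1}{n{\left(300,w \right)}} = \frac{1}{82 + 133} = \frac{1}{215}$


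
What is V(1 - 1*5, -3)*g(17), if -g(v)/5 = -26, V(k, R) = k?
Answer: -520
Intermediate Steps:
g(v) = 130 (g(v) = -5*(-26) = 130)
V(1 - 1*5, -3)*g(17) = (1 - 1*5)*130 = (1 - 5)*130 = -4*130 = -520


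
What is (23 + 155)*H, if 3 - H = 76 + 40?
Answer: -20114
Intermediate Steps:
H = -113 (H = 3 - (76 + 40) = 3 - 1*116 = 3 - 116 = -113)
(23 + 155)*H = (23 + 155)*(-113) = 178*(-113) = -20114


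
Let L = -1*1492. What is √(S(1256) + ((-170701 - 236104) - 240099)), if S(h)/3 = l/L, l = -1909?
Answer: I*√360010290293/746 ≈ 804.3*I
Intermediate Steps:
L = -1492
S(h) = 5727/1492 (S(h) = 3*(-1909/(-1492)) = 3*(-1909*(-1/1492)) = 3*(1909/1492) = 5727/1492)
√(S(1256) + ((-170701 - 236104) - 240099)) = √(5727/1492 + ((-170701 - 236104) - 240099)) = √(5727/1492 + (-406805 - 240099)) = √(5727/1492 - 646904) = √(-965175041/1492) = I*√360010290293/746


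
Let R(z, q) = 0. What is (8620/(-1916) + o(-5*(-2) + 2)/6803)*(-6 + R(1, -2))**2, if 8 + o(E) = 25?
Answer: -527483592/3258637 ≈ -161.87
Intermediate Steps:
o(E) = 17 (o(E) = -8 + 25 = 17)
(8620/(-1916) + o(-5*(-2) + 2)/6803)*(-6 + R(1, -2))**2 = (8620/(-1916) + 17/6803)*(-6 + 0)**2 = (8620*(-1/1916) + 17*(1/6803))*(-6)**2 = (-2155/479 + 17/6803)*36 = -14652322/3258637*36 = -527483592/3258637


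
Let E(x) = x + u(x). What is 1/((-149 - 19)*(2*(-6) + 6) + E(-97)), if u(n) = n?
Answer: 1/814 ≈ 0.0012285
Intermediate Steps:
E(x) = 2*x (E(x) = x + x = 2*x)
1/((-149 - 19)*(2*(-6) + 6) + E(-97)) = 1/((-149 - 19)*(2*(-6) + 6) + 2*(-97)) = 1/(-168*(-12 + 6) - 194) = 1/(-168*(-6) - 194) = 1/(1008 - 194) = 1/814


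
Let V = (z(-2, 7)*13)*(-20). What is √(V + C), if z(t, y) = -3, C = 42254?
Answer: √43034 ≈ 207.45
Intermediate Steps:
V = 780 (V = -3*13*(-20) = -39*(-20) = 780)
√(V + C) = √(780 + 42254) = √43034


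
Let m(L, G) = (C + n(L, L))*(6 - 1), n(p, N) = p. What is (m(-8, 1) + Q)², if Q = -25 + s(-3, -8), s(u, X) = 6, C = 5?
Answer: 1156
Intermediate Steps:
m(L, G) = 25 + 5*L (m(L, G) = (5 + L)*(6 - 1) = (5 + L)*5 = 25 + 5*L)
Q = -19 (Q = -25 + 6 = -19)
(m(-8, 1) + Q)² = ((25 + 5*(-8)) - 19)² = ((25 - 40) - 19)² = (-15 - 19)² = (-34)² = 1156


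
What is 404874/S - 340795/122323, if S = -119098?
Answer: -45056702606/7284212327 ≈ -6.1855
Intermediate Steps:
404874/S - 340795/122323 = 404874/(-119098) - 340795/122323 = 404874*(-1/119098) - 340795*1/122323 = -202437/59549 - 340795/122323 = -45056702606/7284212327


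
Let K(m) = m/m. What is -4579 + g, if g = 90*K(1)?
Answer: -4489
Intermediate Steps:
K(m) = 1
g = 90 (g = 90*1 = 90)
-4579 + g = -4579 + 90 = -4489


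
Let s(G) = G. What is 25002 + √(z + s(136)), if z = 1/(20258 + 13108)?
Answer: 25002 + √151407467382/33366 ≈ 25014.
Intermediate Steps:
z = 1/33366 ≈ 2.9971e-5
25002 + √(z + s(136)) = 25002 + √(1/33366 + 136) = 25002 + √(4537777/33366) = 25002 + √151407467382/33366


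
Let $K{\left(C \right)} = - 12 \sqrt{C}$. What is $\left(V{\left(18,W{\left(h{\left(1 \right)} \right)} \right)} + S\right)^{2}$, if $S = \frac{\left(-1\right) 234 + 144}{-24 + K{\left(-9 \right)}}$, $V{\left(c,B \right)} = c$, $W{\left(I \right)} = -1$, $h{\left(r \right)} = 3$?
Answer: $\frac{245979}{676} - \frac{11205 i}{169} \approx 363.87 - 66.302 i$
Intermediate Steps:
$S = - \frac{5 \left(-24 + 36 i\right)}{104}$ ($S = \frac{\left(-1\right) 234 + 144}{-24 - 12 \sqrt{-9}} = \frac{-234 + 144}{-24 - 12 \cdot 3 i} = - \frac{90}{-24 - 36 i} = - 90 \frac{-24 + 36 i}{1872} = - \frac{5 \left(-24 + 36 i\right)}{104} \approx 1.1538 - 1.7308 i$)
$\left(V{\left(18,W{\left(h{\left(1 \right)} \right)} \right)} + S\right)^{2} = \left(18 + \left(\frac{15}{13} - \frac{45 i}{26}\right)\right)^{2} = \left(\frac{249}{13} - \frac{45 i}{26}\right)^{2}$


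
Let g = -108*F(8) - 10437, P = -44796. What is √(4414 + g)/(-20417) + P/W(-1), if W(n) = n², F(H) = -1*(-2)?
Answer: -44796 - I*√6239/20417 ≈ -44796.0 - 0.0038687*I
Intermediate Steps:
F(H) = 2
g = -10653 (g = -108*2 - 10437 = -216 - 10437 = -10653)
√(4414 + g)/(-20417) + P/W(-1) = √(4414 - 10653)/(-20417) - 44796/((-1)²) = √(-6239)*(-1/20417) - 44796/1 = (I*√6239)*(-1/20417) - 44796*1 = -I*√6239/20417 - 44796 = -44796 - I*√6239/20417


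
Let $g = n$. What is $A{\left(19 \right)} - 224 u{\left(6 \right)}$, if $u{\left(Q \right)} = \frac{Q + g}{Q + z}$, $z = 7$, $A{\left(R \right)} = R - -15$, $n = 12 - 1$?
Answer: $- \frac{3366}{13} \approx -258.92$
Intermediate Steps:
$n = 11$ ($n = 12 - 1 = 11$)
$g = 11$
$A{\left(R \right)} = 15 + R$ ($A{\left(R \right)} = R + 15 = 15 + R$)
$u{\left(Q \right)} = \frac{11 + Q}{7 + Q}$ ($u{\left(Q \right)} = \frac{Q + 11}{Q + 7} = \frac{11 + Q}{7 + Q}$)
$A{\left(19 \right)} - 224 u{\left(6 \right)} = \left(15 + 19\right) - 224 \frac{11 + 6}{7 + 6} = 34 - 224 \cdot \frac{1}{13} \cdot 17 = 34 - \frac{3808}{13} = - \frac{3366}{13}$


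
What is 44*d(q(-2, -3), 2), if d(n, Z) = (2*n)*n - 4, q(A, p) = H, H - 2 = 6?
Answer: 5456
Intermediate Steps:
H = 8 (H = 2 + 6 = 8)
q(A, p) = 8
d(n, Z) = -4 + 2*n**2 (d(n, Z) = 2*n**2 - 4 = -4 + 2*n**2)
44*d(q(-2, -3), 2) = 44*(-4 + 2*8**2) = 44*(-4 + 2*64) = 44*(-4 + 128) = 44*124 = 5456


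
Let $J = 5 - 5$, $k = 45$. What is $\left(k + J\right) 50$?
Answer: $2250$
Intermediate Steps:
$J = 0$ ($J = 5 - 5 = 0$)
$\left(k + J\right) 50 = \left(45 + 0\right) 50 = 45 \cdot 50 = 2250$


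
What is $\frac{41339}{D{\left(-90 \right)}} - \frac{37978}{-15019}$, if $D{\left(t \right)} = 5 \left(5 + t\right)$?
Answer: $- \frac{604729791}{6383075} \approx -94.74$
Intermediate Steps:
$D{\left(t \right)} = 25 + 5 t$
$\frac{41339}{D{\left(-90 \right)}} - \frac{37978}{-15019} = \frac{41339}{25 + 5 \left(-90\right)} - \frac{37978}{-15019} = \frac{41339}{25 - 450} - - \frac{37978}{15019} = \frac{41339}{-425} + \frac{37978}{15019} = 41339 \left(- \frac{1}{425}\right) + \frac{37978}{15019} = - \frac{41339}{425} + \frac{37978}{15019} = - \frac{604729791}{6383075}$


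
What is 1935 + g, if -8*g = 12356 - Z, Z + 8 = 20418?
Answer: 11767/4 ≈ 2941.8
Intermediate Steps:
Z = 20410 (Z = -8 + 20418 = 20410)
g = 4027/4 (g = -(12356 - 1*20410)/8 = -(12356 - 20410)/8 = -1/8*(-8054) = 4027/4 ≈ 1006.8)
1935 + g = 1935 + 4027/4 = 11767/4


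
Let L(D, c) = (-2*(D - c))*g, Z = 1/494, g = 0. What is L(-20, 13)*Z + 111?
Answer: 111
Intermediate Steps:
Z = 1/494 ≈ 0.0020243
L(D, c) = 0 (L(D, c) = -2*(D - c)*0 = (-2*D + 2*c)*0 = 0)
L(-20, 13)*Z + 111 = 0*(1/494) + 111 = 0 + 111 = 111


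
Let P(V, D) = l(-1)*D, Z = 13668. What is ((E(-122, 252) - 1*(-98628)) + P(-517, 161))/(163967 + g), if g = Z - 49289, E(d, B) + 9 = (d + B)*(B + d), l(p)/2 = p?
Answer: 38399/42782 ≈ 0.89755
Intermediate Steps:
l(p) = 2*p
P(V, D) = -2*D (P(V, D) = (2*(-1))*D = -2*D)
E(d, B) = -9 + (B + d)**2 (E(d, B) = -9 + (d + B)*(B + d) = -9 + (B + d)*(B + d) = -9 + (B + d)**2)
g = -35621 (g = 13668 - 49289 = -35621)
((E(-122, 252) - 1*(-98628)) + P(-517, 161))/(163967 + g) = (((-9 + (252 - 122)**2) - 1*(-98628)) - 2*161)/(163967 - 35621) = (((-9 + 130**2) + 98628) - 322)/128346 = (((-9 + 16900) + 98628) - 322)*(1/128346) = ((16891 + 98628) - 322)*(1/128346) = (115519 - 322)*(1/128346) = 115197*(1/128346) = 38399/42782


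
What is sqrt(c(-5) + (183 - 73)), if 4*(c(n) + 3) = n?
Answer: 3*sqrt(47)/2 ≈ 10.283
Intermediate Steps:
c(n) = -3 + n/4
sqrt(c(-5) + (183 - 73)) = sqrt((-3 + (1/4)*(-5)) + (183 - 73)) = sqrt((-3 - 5/4) + 110) = sqrt(-17/4 + 110) = sqrt(423/4) = 3*sqrt(47)/2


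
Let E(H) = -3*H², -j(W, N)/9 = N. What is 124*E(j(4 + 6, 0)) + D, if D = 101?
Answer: 101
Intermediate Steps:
j(W, N) = -9*N
124*E(j(4 + 6, 0)) + D = 124*(-3*(-9*0)²) + 101 = 124*(-3*0²) + 101 = 124*(-3*0) + 101 = 124*0 + 101 = 0 + 101 = 101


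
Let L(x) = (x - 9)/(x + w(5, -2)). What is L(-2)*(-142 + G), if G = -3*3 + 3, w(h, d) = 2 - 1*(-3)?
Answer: 1628/3 ≈ 542.67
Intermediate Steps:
w(h, d) = 5 (w(h, d) = 2 + 3 = 5)
L(x) = (-9 + x)/(5 + x) (L(x) = (x - 9)/(x + 5) = (-9 + x)/(5 + x))
G = -6 (G = -9 + 3 = -6)
L(-2)*(-142 + G) = ((-9 - 2)/(5 - 2))*(-142 - 6) = (-11/3)*(-148) = ((⅓)*(-11))*(-148) = -11/3*(-148) = 1628/3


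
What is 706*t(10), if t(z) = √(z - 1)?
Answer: 2118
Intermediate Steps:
t(z) = √(-1 + z)
706*t(10) = 706*√(-1 + 10) = 706*√9 = 706*3 = 2118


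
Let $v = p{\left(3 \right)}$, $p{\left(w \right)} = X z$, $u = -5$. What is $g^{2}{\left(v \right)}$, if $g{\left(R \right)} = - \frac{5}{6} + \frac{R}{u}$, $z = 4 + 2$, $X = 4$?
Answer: $\frac{28561}{900} \approx 31.734$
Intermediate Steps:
$z = 6$
$p{\left(w \right)} = 24$ ($p{\left(w \right)} = 4 \cdot 6 = 24$)
$v = 24$
$g{\left(R \right)} = - \frac{5}{6} - \frac{R}{5}$ ($g{\left(R \right)} = - \frac{5}{6} + \frac{R}{-5} = \left(-5\right) \frac{1}{6} + R \left(- \frac{1}{5}\right) = - \frac{5}{6} - \frac{R}{5}$)
$g^{2}{\left(v \right)} = \left(- \frac{5}{6} - \frac{24}{5}\right)^{2} = \left(- \frac{169}{30}\right)^{2} = \frac{28561}{900}$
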